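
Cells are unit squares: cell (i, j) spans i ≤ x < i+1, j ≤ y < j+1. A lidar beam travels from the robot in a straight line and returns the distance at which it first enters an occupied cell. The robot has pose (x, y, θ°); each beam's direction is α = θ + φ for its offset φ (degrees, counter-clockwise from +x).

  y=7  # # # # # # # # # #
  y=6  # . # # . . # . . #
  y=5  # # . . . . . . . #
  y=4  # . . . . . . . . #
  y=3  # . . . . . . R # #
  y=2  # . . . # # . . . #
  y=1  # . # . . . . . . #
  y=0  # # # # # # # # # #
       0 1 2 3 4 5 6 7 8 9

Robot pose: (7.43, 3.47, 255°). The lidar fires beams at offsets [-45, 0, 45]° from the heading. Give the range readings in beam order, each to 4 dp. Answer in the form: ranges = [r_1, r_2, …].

ranges = [1.6512, 2.5571, 2.8521]

beam 1: φ=-45°, α=210°
  d=(-0.8660,-0.5000)  start (7,3)  tX=0.4965 tY=0.9400  stride 1/|dx|=1.1547 1/|dy|=2.0000
    cross x-line → (6,3), t=0.4965
    cross y-line → (6,2), t=0.9400
    cross x-line → (5,2), t=1.6512 (wall)
  → r_1 = 1.6512
beam 2: φ=0°, α=255°
  d=(-0.2588,-0.9659)  start (7,3)  tX=1.6614 tY=0.4866  stride 1/|dx|=3.8637 1/|dy|=1.0353
    cross y-line → (7,2), t=0.4866
    cross y-line → (7,1), t=1.5219
    cross x-line → (6,1), t=1.6614
    cross y-line → (6,0), t=2.5571 (wall)
  → r_2 = 2.5571
beam 3: φ=45°, α=300°
  d=(0.5000,-0.8660)  start (7,3)  tX=1.1400 tY=0.5427  stride 1/|dx|=2.0000 1/|dy|=1.1547
    cross y-line → (7,2), t=0.5427
    cross x-line → (8,2), t=1.1400
    cross y-line → (8,1), t=1.6974
    cross y-line → (8,0), t=2.8521 (wall)
  → r_3 = 2.8521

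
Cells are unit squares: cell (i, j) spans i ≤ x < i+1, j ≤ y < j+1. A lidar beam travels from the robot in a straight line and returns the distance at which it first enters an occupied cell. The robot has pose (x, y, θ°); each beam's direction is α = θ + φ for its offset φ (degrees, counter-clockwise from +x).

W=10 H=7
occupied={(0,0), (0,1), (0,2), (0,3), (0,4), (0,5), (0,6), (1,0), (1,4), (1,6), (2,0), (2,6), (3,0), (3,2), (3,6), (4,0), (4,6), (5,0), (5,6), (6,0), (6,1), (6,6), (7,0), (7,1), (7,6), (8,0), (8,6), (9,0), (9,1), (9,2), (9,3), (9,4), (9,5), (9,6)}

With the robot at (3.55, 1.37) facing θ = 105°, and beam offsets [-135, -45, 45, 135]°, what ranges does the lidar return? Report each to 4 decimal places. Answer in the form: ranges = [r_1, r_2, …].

ranges = [0.7400, 0.7275, 2.9445, 0.4272]

beam 1: φ=-135°, α=330°
  d=(0.8660,-0.5000)  start (3,1)  tX=0.5196 tY=0.7400  stride 1/|dx|=1.1547 1/|dy|=2.0000
    cross x-line → (4,1), t=0.5196
    cross y-line → (4,0), t=0.7400 (wall)
  → r_1 = 0.7400
beam 2: φ=-45°, α=60°
  d=(0.5000,0.8660)  start (3,1)  tX=0.9000 tY=0.7275  stride 1/|dx|=2.0000 1/|dy|=1.1547
    cross y-line → (3,2), t=0.7275 (wall)
  → r_2 = 0.7275
beam 3: φ=45°, α=150°
  d=(-0.8660,0.5000)  start (3,1)  tX=0.6351 tY=1.2600  stride 1/|dx|=1.1547 1/|dy|=2.0000
    cross x-line → (2,1), t=0.6351
    cross y-line → (2,2), t=1.2600
    cross x-line → (1,2), t=1.7898
    cross x-line → (0,2), t=2.9445 (wall)
  → r_3 = 2.9445
beam 4: φ=135°, α=240°
  d=(-0.5000,-0.8660)  start (3,1)  tX=1.1000 tY=0.4272  stride 1/|dx|=2.0000 1/|dy|=1.1547
    cross y-line → (3,0), t=0.4272 (wall)
  → r_4 = 0.4272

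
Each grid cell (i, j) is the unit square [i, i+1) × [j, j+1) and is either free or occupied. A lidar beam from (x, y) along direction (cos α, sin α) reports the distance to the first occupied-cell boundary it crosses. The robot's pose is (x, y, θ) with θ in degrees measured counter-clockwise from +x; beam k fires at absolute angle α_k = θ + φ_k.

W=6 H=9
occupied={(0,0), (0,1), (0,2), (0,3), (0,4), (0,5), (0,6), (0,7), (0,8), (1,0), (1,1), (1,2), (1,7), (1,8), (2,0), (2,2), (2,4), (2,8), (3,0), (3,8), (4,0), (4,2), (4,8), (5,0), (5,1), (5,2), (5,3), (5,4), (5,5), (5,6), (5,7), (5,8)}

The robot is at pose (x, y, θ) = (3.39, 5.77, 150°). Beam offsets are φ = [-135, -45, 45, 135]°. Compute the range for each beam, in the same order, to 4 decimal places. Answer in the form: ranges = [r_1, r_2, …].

beam 1: φ=-135°, α=15°
  direction (0.9659, 0.2588); cell (3,5); t to first gridline: x 0.6315, y 0.8887 (then +1.0353 / +3.8637)
    (4,5) via x @ 0.6315
    (4,6) via y @ 0.8887
    (5,6) via x @ 1.6668  # hit
  → r_1 = 1.6668
beam 2: φ=-45°, α=105°
  direction (-0.2588, 0.9659); cell (3,5); t to first gridline: x 1.5068, y 0.2381 (then +3.8637 / +1.0353)
    (3,6) via y @ 0.2381
    (3,7) via y @ 1.2734
    (2,7) via x @ 1.5068
    (2,8) via y @ 2.3087  # hit
  → r_2 = 2.3087
beam 3: φ=45°, α=195°
  direction (-0.9659, -0.2588); cell (3,5); t to first gridline: x 0.4038, y 2.9751 (then +1.0353 / +3.8637)
    (2,5) via x @ 0.4038
    (1,5) via x @ 1.4390
    (0,5) via x @ 2.4743  # hit
  → r_3 = 2.4743
beam 4: φ=135°, α=285°
  direction (0.2588, -0.9659); cell (3,5); t to first gridline: x 2.3569, y 0.7972 (then +3.8637 / +1.0353)
    (3,4) via y @ 0.7972
    (3,3) via y @ 1.8324
    (4,3) via x @ 2.3569
    (4,2) via y @ 2.8677  # hit
  → r_4 = 2.8677

ranges = [1.6668, 2.3087, 2.4743, 2.8677]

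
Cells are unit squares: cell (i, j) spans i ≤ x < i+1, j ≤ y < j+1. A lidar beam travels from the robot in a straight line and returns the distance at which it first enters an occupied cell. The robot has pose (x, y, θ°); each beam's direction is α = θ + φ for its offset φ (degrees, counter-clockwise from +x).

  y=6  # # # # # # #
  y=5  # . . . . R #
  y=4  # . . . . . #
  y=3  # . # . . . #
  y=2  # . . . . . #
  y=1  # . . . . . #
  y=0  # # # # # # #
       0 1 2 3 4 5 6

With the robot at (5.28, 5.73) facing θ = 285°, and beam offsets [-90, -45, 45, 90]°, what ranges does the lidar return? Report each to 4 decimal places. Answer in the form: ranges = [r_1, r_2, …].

beam 1: φ=-90°, α=195°
  cosα=-0.9659 sinα=-0.2588 | (5,5) | tMaxX 0.2899 tMaxY 2.8205 | tΔX 1.0353 tΔY 3.8637
    t=0.2899 [x] (4,5)
    t=1.3252 [x] (3,5)
    t=2.3604 [x] (2,5)
    t=2.8205 [y] (2,4)
    t=3.3957 [x] (1,4)
    t=4.4310 [x] (0,4) — stop
  → r_1 = 4.4310
beam 2: φ=-45°, α=240°
  cosα=-0.5000 sinα=-0.8660 | (5,5) | tMaxX 0.5600 tMaxY 0.8429 | tΔX 2.0000 tΔY 1.1547
    t=0.5600 [x] (4,5)
    t=0.8429 [y] (4,4)
    t=1.9976 [y] (4,3)
    t=2.5600 [x] (3,3)
    t=3.1523 [y] (3,2)
    t=4.3070 [y] (3,1)
    t=4.5600 [x] (2,1)
    t=5.4617 [y] (2,0) — stop
  → r_2 = 5.4617
beam 3: φ=45°, α=330°
  cosα=0.8660 sinα=-0.5000 | (5,5) | tMaxX 0.8314 tMaxY 1.4600 | tΔX 1.1547 tΔY 2.0000
    t=0.8314 [x] (6,5) — stop
  → r_3 = 0.8314
beam 4: φ=90°, α=15°
  cosα=0.9659 sinα=0.2588 | (5,5) | tMaxX 0.7454 tMaxY 1.0432 | tΔX 1.0353 tΔY 3.8637
    t=0.7454 [x] (6,5) — stop
  → r_4 = 0.7454

ranges = [4.4310, 5.4617, 0.8314, 0.7454]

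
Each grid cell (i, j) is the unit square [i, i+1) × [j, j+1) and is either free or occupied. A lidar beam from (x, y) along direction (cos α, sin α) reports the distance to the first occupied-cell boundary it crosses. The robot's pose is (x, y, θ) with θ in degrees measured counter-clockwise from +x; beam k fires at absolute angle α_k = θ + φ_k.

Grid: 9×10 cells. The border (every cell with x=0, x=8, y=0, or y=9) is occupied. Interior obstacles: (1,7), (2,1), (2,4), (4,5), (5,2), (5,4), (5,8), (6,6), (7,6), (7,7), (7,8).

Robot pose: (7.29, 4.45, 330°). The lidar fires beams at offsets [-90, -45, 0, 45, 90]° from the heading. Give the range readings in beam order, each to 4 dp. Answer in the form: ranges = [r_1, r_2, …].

ranges = [2.5800, 2.7432, 0.8198, 0.7350, 1.4200]

beam 1: φ=-90°, α=240°
  d=(-0.5000,-0.8660)  start (7,4)  tX=0.5800 tY=0.5196  stride 1/|dx|=2.0000 1/|dy|=1.1547
    cross y-line → (7,3), t=0.5196
    cross x-line → (6,3), t=0.5800
    cross y-line → (6,2), t=1.6743
    cross x-line → (5,2), t=2.5800 (wall)
  → r_1 = 2.5800
beam 2: φ=-45°, α=285°
  d=(0.2588,-0.9659)  start (7,4)  tX=2.7432 tY=0.4659  stride 1/|dx|=3.8637 1/|dy|=1.0353
    cross y-line → (7,3), t=0.4659
    cross y-line → (7,2), t=1.5012
    cross y-line → (7,1), t=2.5364
    cross x-line → (8,1), t=2.7432 (wall)
  → r_2 = 2.7432
beam 3: φ=0°, α=330°
  d=(0.8660,-0.5000)  start (7,4)  tX=0.8198 tY=0.9000  stride 1/|dx|=1.1547 1/|dy|=2.0000
    cross x-line → (8,4), t=0.8198 (wall)
  → r_3 = 0.8198
beam 4: φ=45°, α=15°
  d=(0.9659,0.2588)  start (7,4)  tX=0.7350 tY=2.1250  stride 1/|dx|=1.0353 1/|dy|=3.8637
    cross x-line → (8,4), t=0.7350 (wall)
  → r_4 = 0.7350
beam 5: φ=90°, α=60°
  d=(0.5000,0.8660)  start (7,4)  tX=1.4200 tY=0.6351  stride 1/|dx|=2.0000 1/|dy|=1.1547
    cross y-line → (7,5), t=0.6351
    cross x-line → (8,5), t=1.4200 (wall)
  → r_5 = 1.4200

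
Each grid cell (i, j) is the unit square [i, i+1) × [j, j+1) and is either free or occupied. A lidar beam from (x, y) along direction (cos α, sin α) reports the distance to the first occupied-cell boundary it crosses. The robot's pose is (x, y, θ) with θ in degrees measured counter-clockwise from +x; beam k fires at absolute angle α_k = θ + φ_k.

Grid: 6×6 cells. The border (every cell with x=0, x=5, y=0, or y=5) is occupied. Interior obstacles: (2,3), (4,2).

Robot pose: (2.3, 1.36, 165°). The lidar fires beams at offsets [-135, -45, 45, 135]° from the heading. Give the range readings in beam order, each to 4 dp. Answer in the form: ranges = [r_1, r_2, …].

beam 1: φ=-135°, α=30°
  d=(0.8660,0.5000)  start (2,1)  tX=0.8083 tY=1.2800  stride 1/|dx|=1.1547 1/|dy|=2.0000
    cross x-line → (3,1), t=0.8083
    cross y-line → (3,2), t=1.2800
    cross x-line → (4,2), t=1.9630 (wall)
  → r_1 = 1.9630
beam 2: φ=-45°, α=120°
  d=(-0.5000,0.8660)  start (2,1)  tX=0.6000 tY=0.7390  stride 1/|dx|=2.0000 1/|dy|=1.1547
    cross x-line → (1,1), t=0.6000
    cross y-line → (1,2), t=0.7390
    cross y-line → (1,3), t=1.8937
    cross x-line → (0,3), t=2.6000 (wall)
  → r_2 = 2.6000
beam 3: φ=45°, α=210°
  d=(-0.8660,-0.5000)  start (2,1)  tX=0.3464 tY=0.7200  stride 1/|dx|=1.1547 1/|dy|=2.0000
    cross x-line → (1,1), t=0.3464
    cross y-line → (1,0), t=0.7200 (wall)
  → r_3 = 0.7200
beam 4: φ=135°, α=300°
  d=(0.5000,-0.8660)  start (2,1)  tX=1.4000 tY=0.4157  stride 1/|dx|=2.0000 1/|dy|=1.1547
    cross y-line → (2,0), t=0.4157 (wall)
  → r_4 = 0.4157

ranges = [1.9630, 2.6000, 0.7200, 0.4157]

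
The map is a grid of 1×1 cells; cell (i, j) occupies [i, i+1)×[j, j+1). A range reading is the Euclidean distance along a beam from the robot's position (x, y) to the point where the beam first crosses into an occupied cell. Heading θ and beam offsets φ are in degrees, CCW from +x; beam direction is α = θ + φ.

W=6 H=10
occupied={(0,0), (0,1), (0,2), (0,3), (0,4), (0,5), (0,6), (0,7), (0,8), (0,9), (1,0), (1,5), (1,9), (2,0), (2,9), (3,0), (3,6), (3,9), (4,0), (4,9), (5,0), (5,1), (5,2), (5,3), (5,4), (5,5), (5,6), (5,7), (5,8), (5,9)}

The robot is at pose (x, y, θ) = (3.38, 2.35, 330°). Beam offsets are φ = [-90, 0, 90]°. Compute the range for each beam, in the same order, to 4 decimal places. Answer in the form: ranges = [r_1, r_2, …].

beam 1: φ=-90°, α=240°
  cosα=-0.5000 sinα=-0.8660 | (3,2) | tMaxX 0.7600 tMaxY 0.4041 | tΔX 2.0000 tΔY 1.1547
    t=0.4041 [y] (3,1)
    t=0.7600 [x] (2,1)
    t=1.5588 [y] (2,0) — stop
  → r_1 = 1.5588
beam 2: φ=0°, α=330°
  cosα=0.8660 sinα=-0.5000 | (3,2) | tMaxX 0.7159 tMaxY 0.7000 | tΔX 1.1547 tΔY 2.0000
    t=0.7000 [y] (3,1)
    t=0.7159 [x] (4,1)
    t=1.8706 [x] (5,1) — stop
  → r_2 = 1.8706
beam 3: φ=90°, α=60°
  cosα=0.5000 sinα=0.8660 | (3,2) | tMaxX 1.2400 tMaxY 0.7506 | tΔX 2.0000 tΔY 1.1547
    t=0.7506 [y] (3,3)
    t=1.2400 [x] (4,3)
    t=1.9053 [y] (4,4)
    t=3.0600 [y] (4,5)
    t=3.2400 [x] (5,5) — stop
  → r_3 = 3.2400

ranges = [1.5588, 1.8706, 3.2400]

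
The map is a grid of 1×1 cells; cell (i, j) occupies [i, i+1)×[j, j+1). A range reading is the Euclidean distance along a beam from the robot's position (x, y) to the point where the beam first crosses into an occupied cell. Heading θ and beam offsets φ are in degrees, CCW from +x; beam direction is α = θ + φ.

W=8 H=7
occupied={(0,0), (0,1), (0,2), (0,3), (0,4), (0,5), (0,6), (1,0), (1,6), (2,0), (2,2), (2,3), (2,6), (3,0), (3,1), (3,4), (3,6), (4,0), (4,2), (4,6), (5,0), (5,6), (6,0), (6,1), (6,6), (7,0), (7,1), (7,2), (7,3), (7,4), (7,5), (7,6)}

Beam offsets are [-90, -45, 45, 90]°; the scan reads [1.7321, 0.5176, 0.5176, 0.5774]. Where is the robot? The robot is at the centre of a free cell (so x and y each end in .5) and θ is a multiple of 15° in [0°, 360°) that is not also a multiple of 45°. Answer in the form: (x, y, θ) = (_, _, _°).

The pose lattice has 24·16 = 384 candidates. Test each by forward raycasting.
  (2.5, 4.5, 240°): beam 2 = 1.5529 ≠ 0.5176 ✗
  (5.5, 5.5, 75°): beam 1 = 1.5529 ≠ 1.7321 ✗
  (5.5, 4.5, 150°): beam 2 = 1.5529 ≠ 0.5176 ✗
  …
  (2.5, 4.5, 300°): r_1=1.7321, r_2=0.5176, r_3=0.5176, r_4=0.5774 — all match ✓
Unique over the lattice → pose = (2.5, 4.5, 300°).

(x, y, θ) = (2.5, 4.5, 300°)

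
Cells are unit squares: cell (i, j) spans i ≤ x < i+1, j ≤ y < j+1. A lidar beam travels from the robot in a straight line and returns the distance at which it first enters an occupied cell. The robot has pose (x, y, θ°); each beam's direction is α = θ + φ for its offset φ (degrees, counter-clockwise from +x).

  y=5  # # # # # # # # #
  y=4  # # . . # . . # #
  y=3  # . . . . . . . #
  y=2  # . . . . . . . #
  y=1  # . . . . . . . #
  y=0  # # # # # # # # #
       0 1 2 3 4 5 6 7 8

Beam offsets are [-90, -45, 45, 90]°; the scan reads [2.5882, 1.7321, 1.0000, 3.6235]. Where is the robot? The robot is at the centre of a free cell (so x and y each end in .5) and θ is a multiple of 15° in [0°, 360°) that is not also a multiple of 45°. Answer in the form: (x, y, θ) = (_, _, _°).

Candidates: 25 free-cell centres × 16 headings = 400 poses. Raycast each; keep the one whose scan matches to 4 dp.
  (3.5, 1.5, 105°): beam 1 = 4.6587 ≠ 2.5882 ✗
  (4.5, 3.5, 285°): beam 1 = 3.6235 ≠ 2.5882 ✗
  (1.5, 3.5, 15°): beam 2 = 5.0000 ≠ 1.7321 ✗
  (3.5, 2.5, 120°): beam 1 = 4.0415 ≠ 2.5882 ✗
  (3.5, 4.5, 75°): beam 1 = 0.5176 ≠ 2.5882 ✗
  …
  (5.5, 3.5, 75°): r_1=2.5882, r_2=1.7321, r_3=1.0000, r_4=3.6235 — all match ✓
No second candidate reproduces the full scan.

(x, y, θ) = (5.5, 3.5, 75°)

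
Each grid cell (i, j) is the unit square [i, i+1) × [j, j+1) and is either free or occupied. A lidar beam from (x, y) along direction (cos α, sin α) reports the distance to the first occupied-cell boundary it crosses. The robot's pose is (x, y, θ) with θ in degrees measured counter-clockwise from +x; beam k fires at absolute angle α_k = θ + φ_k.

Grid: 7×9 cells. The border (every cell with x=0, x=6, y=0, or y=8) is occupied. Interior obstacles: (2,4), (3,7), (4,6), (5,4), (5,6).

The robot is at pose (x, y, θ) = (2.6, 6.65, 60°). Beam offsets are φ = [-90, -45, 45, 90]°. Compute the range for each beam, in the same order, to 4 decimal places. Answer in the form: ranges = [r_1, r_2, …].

beam 1: φ=-90°, α=330°
  direction (0.8660, -0.5000); cell (2,6); t to first gridline: x 0.4619, y 1.3000 (then +1.1547 / +2.0000)
    (3,6) via x @ 0.4619
    (3,5) via y @ 1.3000
    (4,5) via x @ 1.6166
    (5,5) via x @ 2.7713
    (5,4) via y @ 3.3000  # hit
  → r_1 = 3.3000
beam 2: φ=-45°, α=15°
  direction (0.9659, 0.2588); cell (2,6); t to first gridline: x 0.4141, y 1.3523 (then +1.0353 / +3.8637)
    (3,6) via x @ 0.4141
    (3,7) via y @ 1.3523  # hit
  → r_2 = 1.3523
beam 3: φ=45°, α=105°
  direction (-0.2588, 0.9659); cell (2,6); t to first gridline: x 2.3182, y 0.3623 (then +3.8637 / +1.0353)
    (2,7) via y @ 0.3623
    (2,8) via y @ 1.3976  # hit
  → r_3 = 1.3976
beam 4: φ=90°, α=150°
  direction (-0.8660, 0.5000); cell (2,6); t to first gridline: x 0.6928, y 0.7000 (then +1.1547 / +2.0000)
    (1,6) via x @ 0.6928
    (1,7) via y @ 0.7000
    (0,7) via x @ 1.8475  # hit
  → r_4 = 1.8475

ranges = [3.3000, 1.3523, 1.3976, 1.8475]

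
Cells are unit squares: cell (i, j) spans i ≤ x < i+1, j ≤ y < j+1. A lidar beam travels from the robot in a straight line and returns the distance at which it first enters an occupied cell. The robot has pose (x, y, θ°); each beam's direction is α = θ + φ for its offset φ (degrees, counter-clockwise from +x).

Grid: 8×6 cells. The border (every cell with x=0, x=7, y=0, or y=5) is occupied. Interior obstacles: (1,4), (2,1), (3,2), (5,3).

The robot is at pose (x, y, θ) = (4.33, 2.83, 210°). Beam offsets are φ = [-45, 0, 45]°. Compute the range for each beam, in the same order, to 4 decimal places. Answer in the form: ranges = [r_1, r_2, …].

ranges = [0.3416, 0.3811, 1.8946]

beam 1: φ=-45°, α=165°
  dir = (cos 165°, sin 165°) = (-0.9659, 0.2588); from cell (4,2)
  next x-line at t=0.3416, next y-line at t=0.6568; Δt_x=1.0353, Δt_y=3.8637
    x: enter (3,2) at t=0.3416 ← occupied
  → r_1 = 0.3416
beam 2: φ=0°, α=210°
  dir = (cos 210°, sin 210°) = (-0.8660, -0.5000); from cell (4,2)
  next x-line at t=0.3811, next y-line at t=1.6600; Δt_x=1.1547, Δt_y=2.0000
    x: enter (3,2) at t=0.3811 ← occupied
  → r_2 = 0.3811
beam 3: φ=45°, α=255°
  dir = (cos 255°, sin 255°) = (-0.2588, -0.9659); from cell (4,2)
  next x-line at t=1.2750, next y-line at t=0.8593; Δt_x=3.8637, Δt_y=1.0353
    y: enter (4,1) at t=0.8593
    x: enter (3,1) at t=1.2750
    y: enter (3,0) at t=1.8946 ← occupied
  → r_3 = 1.8946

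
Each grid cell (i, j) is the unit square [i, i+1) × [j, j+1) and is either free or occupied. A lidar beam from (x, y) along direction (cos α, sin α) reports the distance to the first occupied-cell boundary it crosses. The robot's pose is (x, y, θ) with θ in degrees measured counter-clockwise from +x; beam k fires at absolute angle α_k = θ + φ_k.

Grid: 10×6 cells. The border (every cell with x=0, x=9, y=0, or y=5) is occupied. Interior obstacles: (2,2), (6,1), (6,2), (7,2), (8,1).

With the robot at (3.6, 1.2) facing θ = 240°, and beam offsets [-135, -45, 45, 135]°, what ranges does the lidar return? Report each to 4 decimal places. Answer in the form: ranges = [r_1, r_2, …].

beam 1: φ=-135°, α=105°
  direction (-0.2588, 0.9659); cell (3,1); t to first gridline: x 2.3182, y 0.8282 (then +3.8637 / +1.0353)
    (3,2) via y @ 0.8282
    (3,3) via y @ 1.8635
    (2,3) via x @ 2.3182
    (2,4) via y @ 2.8988
    (2,5) via y @ 3.9340  # hit
  → r_1 = 3.9340
beam 2: φ=-45°, α=195°
  direction (-0.9659, -0.2588); cell (3,1); t to first gridline: x 0.6212, y 0.7727 (then +1.0353 / +3.8637)
    (2,1) via x @ 0.6212
    (2,0) via y @ 0.7727  # hit
  → r_2 = 0.7727
beam 3: φ=45°, α=285°
  direction (0.2588, -0.9659); cell (3,1); t to first gridline: x 1.5455, y 0.2071 (then +3.8637 / +1.0353)
    (3,0) via y @ 0.2071  # hit
  → r_3 = 0.2071
beam 4: φ=135°, α=15°
  direction (0.9659, 0.2588); cell (3,1); t to first gridline: x 0.4141, y 3.0910 (then +1.0353 / +3.8637)
    (4,1) via x @ 0.4141
    (5,1) via x @ 1.4494
    (6,1) via x @ 2.4847  # hit
  → r_4 = 2.4847

ranges = [3.9340, 0.7727, 0.2071, 2.4847]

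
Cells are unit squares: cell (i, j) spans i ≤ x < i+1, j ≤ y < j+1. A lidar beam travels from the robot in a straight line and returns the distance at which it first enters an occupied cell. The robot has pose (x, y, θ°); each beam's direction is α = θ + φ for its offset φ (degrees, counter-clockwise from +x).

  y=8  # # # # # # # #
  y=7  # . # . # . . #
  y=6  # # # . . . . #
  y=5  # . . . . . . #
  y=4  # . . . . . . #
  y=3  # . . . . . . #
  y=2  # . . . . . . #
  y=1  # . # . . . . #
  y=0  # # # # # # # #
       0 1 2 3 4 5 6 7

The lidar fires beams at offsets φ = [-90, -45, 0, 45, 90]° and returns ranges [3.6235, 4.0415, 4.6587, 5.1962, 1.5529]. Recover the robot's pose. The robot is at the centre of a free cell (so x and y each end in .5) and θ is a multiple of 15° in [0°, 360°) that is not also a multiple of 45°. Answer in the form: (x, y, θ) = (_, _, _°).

Candidates: 37 free-cell centres × 16 headings = 592 poses. Raycast each; keep the one whose scan matches to 4 dp.
  (4.5, 2.5, 195°): beam 1 = 5.6940 ≠ 3.6235 ✗
  (6.5, 7.5, 345°): beam 1 = 6.7293 ≠ 3.6235 ✗
  (4.5, 6.5, 105°): beam 1 = 2.5882 ≠ 3.6235 ✗
  (1.5, 4.5, 60°): beam 1 = 6.3509 ≠ 3.6235 ✗
  …
  (2.5, 4.5, 345°): r_1=3.6235, r_2=4.0415, r_3=4.6587, r_4=5.1962, r_5=1.5529 — all match ✓
Unique over the lattice → pose = (2.5, 4.5, 345°).

(x, y, θ) = (2.5, 4.5, 345°)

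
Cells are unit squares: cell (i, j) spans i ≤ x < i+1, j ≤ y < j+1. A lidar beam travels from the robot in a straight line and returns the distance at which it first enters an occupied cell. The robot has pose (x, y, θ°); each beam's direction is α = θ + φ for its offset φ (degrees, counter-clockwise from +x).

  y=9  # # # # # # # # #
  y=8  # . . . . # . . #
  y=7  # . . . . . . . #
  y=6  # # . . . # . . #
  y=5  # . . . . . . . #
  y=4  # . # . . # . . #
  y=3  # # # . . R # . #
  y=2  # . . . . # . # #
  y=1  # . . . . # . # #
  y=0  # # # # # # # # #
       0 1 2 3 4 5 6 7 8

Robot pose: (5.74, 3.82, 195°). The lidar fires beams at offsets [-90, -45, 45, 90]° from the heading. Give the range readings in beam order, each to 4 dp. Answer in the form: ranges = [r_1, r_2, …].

ranges = [0.1863, 0.3600, 0.9469, 0.8489]

beam 1: φ=-90°, α=105°
  direction (-0.2588, 0.9659); cell (5,3); t to first gridline: x 2.8591, y 0.1863 (then +3.8637 / +1.0353)
    (5,4) via y @ 0.1863  # hit
  → r_1 = 0.1863
beam 2: φ=-45°, α=150°
  direction (-0.8660, 0.5000); cell (5,3); t to first gridline: x 0.8545, y 0.3600 (then +1.1547 / +2.0000)
    (5,4) via y @ 0.3600  # hit
  → r_2 = 0.3600
beam 3: φ=45°, α=240°
  direction (-0.5000, -0.8660); cell (5,3); t to first gridline: x 1.4800, y 0.9469 (then +2.0000 / +1.1547)
    (5,2) via y @ 0.9469  # hit
  → r_3 = 0.9469
beam 4: φ=90°, α=285°
  direction (0.2588, -0.9659); cell (5,3); t to first gridline: x 1.0046, y 0.8489 (then +3.8637 / +1.0353)
    (5,2) via y @ 0.8489  # hit
  → r_4 = 0.8489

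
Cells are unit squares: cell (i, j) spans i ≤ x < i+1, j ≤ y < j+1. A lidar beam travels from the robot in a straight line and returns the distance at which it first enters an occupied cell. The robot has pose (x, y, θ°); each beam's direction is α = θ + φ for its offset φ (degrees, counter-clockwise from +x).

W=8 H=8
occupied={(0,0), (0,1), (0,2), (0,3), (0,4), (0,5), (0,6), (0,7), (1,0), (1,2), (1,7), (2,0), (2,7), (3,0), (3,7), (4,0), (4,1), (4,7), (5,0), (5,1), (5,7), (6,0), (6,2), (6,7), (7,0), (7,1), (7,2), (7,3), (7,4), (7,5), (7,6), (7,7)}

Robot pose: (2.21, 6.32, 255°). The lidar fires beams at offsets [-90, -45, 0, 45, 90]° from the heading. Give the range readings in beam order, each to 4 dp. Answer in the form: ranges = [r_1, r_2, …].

ranges = [1.2527, 1.3972, 3.4371, 4.9883, 4.9590]

beam 1: φ=-90°, α=165°
  cosα=-0.9659 sinα=0.2588 | (2,6) | tMaxX 0.2174 tMaxY 2.6273 | tΔX 1.0353 tΔY 3.8637
    t=0.2174 [x] (1,6)
    t=1.2527 [x] (0,6) — stop
  → r_1 = 1.2527
beam 2: φ=-45°, α=210°
  cosα=-0.8660 sinα=-0.5000 | (2,6) | tMaxX 0.2425 tMaxY 0.6400 | tΔX 1.1547 tΔY 2.0000
    t=0.2425 [x] (1,6)
    t=0.6400 [y] (1,5)
    t=1.3972 [x] (0,5) — stop
  → r_2 = 1.3972
beam 3: φ=0°, α=255°
  cosα=-0.2588 sinα=-0.9659 | (2,6) | tMaxX 0.8114 tMaxY 0.3313 | tΔX 3.8637 tΔY 1.0353
    t=0.3313 [y] (2,5)
    t=0.8114 [x] (1,5)
    t=1.3666 [y] (1,4)
    t=2.4018 [y] (1,3)
    t=3.4371 [y] (1,2) — stop
  → r_3 = 3.4371
beam 4: φ=45°, α=300°
  cosα=0.5000 sinα=-0.8660 | (2,6) | tMaxX 1.5800 tMaxY 0.3695 | tΔX 2.0000 tΔY 1.1547
    t=0.3695 [y] (2,5)
    t=1.5242 [y] (2,4)
    t=1.5800 [x] (3,4)
    t=2.6789 [y] (3,3)
    t=3.5800 [x] (4,3)
    t=3.8336 [y] (4,2)
    t=4.9883 [y] (4,1) — stop
  → r_4 = 4.9883
beam 5: φ=90°, α=345°
  cosα=0.9659 sinα=-0.2588 | (2,6) | tMaxX 0.8179 tMaxY 1.2364 | tΔX 1.0353 tΔY 3.8637
    t=0.8179 [x] (3,6)
    t=1.2364 [y] (3,5)
    t=1.8531 [x] (4,5)
    t=2.8884 [x] (5,5)
    t=3.9237 [x] (6,5)
    t=4.9590 [x] (7,5) — stop
  → r_5 = 4.9590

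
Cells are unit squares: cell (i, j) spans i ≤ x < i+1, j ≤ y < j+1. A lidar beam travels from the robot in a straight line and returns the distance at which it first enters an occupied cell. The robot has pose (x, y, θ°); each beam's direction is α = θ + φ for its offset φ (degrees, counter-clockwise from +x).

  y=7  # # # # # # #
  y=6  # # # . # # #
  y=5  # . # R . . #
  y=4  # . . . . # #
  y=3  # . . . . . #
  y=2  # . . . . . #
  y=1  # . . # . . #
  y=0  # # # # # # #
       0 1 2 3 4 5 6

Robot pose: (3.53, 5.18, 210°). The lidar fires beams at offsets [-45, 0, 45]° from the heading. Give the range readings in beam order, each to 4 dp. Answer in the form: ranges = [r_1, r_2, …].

ranges = [0.5487, 2.9214, 4.3275]

beam 1: φ=-45°, α=165°
  d=(-0.9659,0.2588)  start (3,5)  tX=0.5487 tY=3.1682  stride 1/|dx|=1.0353 1/|dy|=3.8637
    cross x-line → (2,5), t=0.5487 (wall)
  → r_1 = 0.5487
beam 2: φ=0°, α=210°
  d=(-0.8660,-0.5000)  start (3,5)  tX=0.6120 tY=0.3600  stride 1/|dx|=1.1547 1/|dy|=2.0000
    cross y-line → (3,4), t=0.3600
    cross x-line → (2,4), t=0.6120
    cross x-line → (1,4), t=1.7667
    cross y-line → (1,3), t=2.3600
    cross x-line → (0,3), t=2.9214 (wall)
  → r_2 = 2.9214
beam 3: φ=45°, α=255°
  d=(-0.2588,-0.9659)  start (3,5)  tX=2.0478 tY=0.1863  stride 1/|dx|=3.8637 1/|dy|=1.0353
    cross y-line → (3,4), t=0.1863
    cross y-line → (3,3), t=1.2216
    cross x-line → (2,3), t=2.0478
    cross y-line → (2,2), t=2.2569
    cross y-line → (2,1), t=3.2922
    cross y-line → (2,0), t=4.3275 (wall)
  → r_3 = 4.3275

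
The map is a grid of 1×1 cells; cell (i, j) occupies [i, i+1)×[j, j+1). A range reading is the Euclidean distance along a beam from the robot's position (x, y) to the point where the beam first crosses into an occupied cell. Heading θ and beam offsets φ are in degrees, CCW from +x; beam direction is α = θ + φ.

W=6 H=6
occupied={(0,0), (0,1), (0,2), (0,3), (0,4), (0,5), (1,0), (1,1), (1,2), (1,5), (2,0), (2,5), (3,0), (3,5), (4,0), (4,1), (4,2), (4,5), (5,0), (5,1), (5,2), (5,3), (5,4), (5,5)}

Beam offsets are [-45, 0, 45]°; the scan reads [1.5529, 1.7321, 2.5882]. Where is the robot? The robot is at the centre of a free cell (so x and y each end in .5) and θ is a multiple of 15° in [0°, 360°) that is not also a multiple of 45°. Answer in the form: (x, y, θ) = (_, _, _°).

The pose lattice has 12·16 = 192 candidates. Test each by forward raycasting.
  (3.5, 2.5, 120°): beam 1 = 2.5882 ≠ 1.5529 ✗
  (4.5, 4.5, 150°): beam 1 = 0.5176 ≠ 1.5529 ✗
  (4.5, 4.5, 120°): beam 1 = 0.5176 ≠ 1.5529 ✗
  …
  (3.5, 3.5, 120°): r_1=1.5529, r_2=1.7321, r_3=2.5882 — all match ✓
Only this pose fits every beam.

(x, y, θ) = (3.5, 3.5, 120°)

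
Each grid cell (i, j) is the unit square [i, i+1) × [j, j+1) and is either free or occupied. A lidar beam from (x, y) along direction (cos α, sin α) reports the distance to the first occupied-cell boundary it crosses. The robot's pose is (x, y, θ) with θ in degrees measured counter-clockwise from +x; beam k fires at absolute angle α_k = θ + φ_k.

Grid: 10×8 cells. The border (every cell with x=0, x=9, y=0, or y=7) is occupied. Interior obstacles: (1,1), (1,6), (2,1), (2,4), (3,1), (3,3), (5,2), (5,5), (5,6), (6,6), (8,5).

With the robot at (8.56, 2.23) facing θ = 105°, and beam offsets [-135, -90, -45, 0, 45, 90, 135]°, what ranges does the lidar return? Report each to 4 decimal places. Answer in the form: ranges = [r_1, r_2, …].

ranges = [0.5081, 0.4555, 0.8800, 4.9383, 7.5748, 4.7209, 1.4203]

beam 1: φ=-135°, α=330°
  d=(0.8660,-0.5000)  start (8,2)  tX=0.5081 tY=0.4600  stride 1/|dx|=1.1547 1/|dy|=2.0000
    cross y-line → (8,1), t=0.4600
    cross x-line → (9,1), t=0.5081 (wall)
  → r_1 = 0.5081
beam 2: φ=-90°, α=15°
  d=(0.9659,0.2588)  start (8,2)  tX=0.4555 tY=2.9751  stride 1/|dx|=1.0353 1/|dy|=3.8637
    cross x-line → (9,2), t=0.4555 (wall)
  → r_2 = 0.4555
beam 3: φ=-45°, α=60°
  d=(0.5000,0.8660)  start (8,2)  tX=0.8800 tY=0.8891  stride 1/|dx|=2.0000 1/|dy|=1.1547
    cross x-line → (9,2), t=0.8800 (wall)
  → r_3 = 0.8800
beam 4: φ=0°, α=105°
  d=(-0.2588,0.9659)  start (8,2)  tX=2.1637 tY=0.7972  stride 1/|dx|=3.8637 1/|dy|=1.0353
    cross y-line → (8,3), t=0.7972
    cross y-line → (8,4), t=1.8324
    cross x-line → (7,4), t=2.1637
    cross y-line → (7,5), t=2.8677
    cross y-line → (7,6), t=3.9030
    cross y-line → (7,7), t=4.9383 (wall)
  → r_4 = 4.9383
beam 5: φ=45°, α=150°
  d=(-0.8660,0.5000)  start (8,2)  tX=0.6466 tY=1.5400  stride 1/|dx|=1.1547 1/|dy|=2.0000
    cross x-line → (7,2), t=0.6466
    cross y-line → (7,3), t=1.5400
    cross x-line → (6,3), t=1.8013
    cross x-line → (5,3), t=2.9560
    cross y-line → (5,4), t=3.5400
    cross x-line → (4,4), t=4.1107
    cross x-line → (3,4), t=5.2654
    cross y-line → (3,5), t=5.5400
    cross x-line → (2,5), t=6.4201
    cross y-line → (2,6), t=7.5400
    cross x-line → (1,6), t=7.5748 (wall)
  → r_5 = 7.5748
beam 6: φ=90°, α=195°
  d=(-0.9659,-0.2588)  start (8,2)  tX=0.5798 tY=0.8887  stride 1/|dx|=1.0353 1/|dy|=3.8637
    cross x-line → (7,2), t=0.5798
    cross y-line → (7,1), t=0.8887
    cross x-line → (6,1), t=1.6150
    cross x-line → (5,1), t=2.6503
    cross x-line → (4,1), t=3.6856
    cross x-line → (3,1), t=4.7209 (wall)
  → r_6 = 4.7209
beam 7: φ=135°, α=240°
  d=(-0.5000,-0.8660)  start (8,2)  tX=1.1200 tY=0.2656  stride 1/|dx|=2.0000 1/|dy|=1.1547
    cross y-line → (8,1), t=0.2656
    cross x-line → (7,1), t=1.1200
    cross y-line → (7,0), t=1.4203 (wall)
  → r_7 = 1.4203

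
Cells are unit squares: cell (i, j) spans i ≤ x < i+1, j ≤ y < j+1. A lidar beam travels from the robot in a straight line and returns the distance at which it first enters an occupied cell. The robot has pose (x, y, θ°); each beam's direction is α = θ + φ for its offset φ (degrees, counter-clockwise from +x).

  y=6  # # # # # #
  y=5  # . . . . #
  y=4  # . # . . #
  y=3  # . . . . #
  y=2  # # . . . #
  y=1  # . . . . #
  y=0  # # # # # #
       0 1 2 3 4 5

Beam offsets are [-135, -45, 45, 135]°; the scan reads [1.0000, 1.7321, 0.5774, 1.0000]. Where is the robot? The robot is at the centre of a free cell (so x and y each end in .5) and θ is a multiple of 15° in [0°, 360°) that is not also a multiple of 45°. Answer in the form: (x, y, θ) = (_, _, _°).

Candidates: 18 free-cell centres × 16 headings = 288 poses. Raycast each; keep the one whose scan matches to 4 dp.
  (4.5, 4.5, 60°): beam 1 = 1.9319 ≠ 1.0000 ✗
  (3.5, 1.5, 150°): beam 1 = 1.5529 ≠ 1.0000 ✗
  (1.5, 5.5, 300°): beam 1 = 0.5176 ≠ 1.0000 ✗
  (3.5, 3.5, 330°): beam 1 = 1.9319 ≠ 1.0000 ✗
  …
  (3.5, 5.5, 15°): r_1=1.0000, r_2=1.7321, r_3=0.5774, r_4=1.0000 — all match ✓
Only this pose fits every beam.

(x, y, θ) = (3.5, 5.5, 15°)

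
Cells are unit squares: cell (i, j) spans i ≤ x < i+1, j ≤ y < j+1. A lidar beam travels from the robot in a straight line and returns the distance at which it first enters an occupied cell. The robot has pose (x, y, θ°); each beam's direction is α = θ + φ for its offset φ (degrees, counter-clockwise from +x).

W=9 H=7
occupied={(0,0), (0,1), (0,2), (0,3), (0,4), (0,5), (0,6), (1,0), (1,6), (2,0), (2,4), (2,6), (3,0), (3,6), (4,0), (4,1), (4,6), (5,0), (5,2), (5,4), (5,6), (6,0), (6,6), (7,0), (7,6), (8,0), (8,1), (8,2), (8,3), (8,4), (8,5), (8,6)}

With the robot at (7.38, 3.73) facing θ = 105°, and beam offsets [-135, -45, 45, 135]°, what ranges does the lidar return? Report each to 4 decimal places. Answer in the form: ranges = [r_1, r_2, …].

beam 1: φ=-135°, α=330°
  direction (0.8660, -0.5000); cell (7,3); t to first gridline: x 0.7159, y 1.4600 (then +1.1547 / +2.0000)
    (8,3) via x @ 0.7159  # hit
  → r_1 = 0.7159
beam 2: φ=-45°, α=60°
  direction (0.5000, 0.8660); cell (7,3); t to first gridline: x 1.2400, y 0.3118 (then +2.0000 / +1.1547)
    (7,4) via y @ 0.3118
    (8,4) via x @ 1.2400  # hit
  → r_2 = 1.2400
beam 3: φ=45°, α=150°
  direction (-0.8660, 0.5000); cell (7,3); t to first gridline: x 0.4388, y 0.5400 (then +1.1547 / +2.0000)
    (6,3) via x @ 0.4388
    (6,4) via y @ 0.5400
    (5,4) via x @ 1.5935  # hit
  → r_3 = 1.5935
beam 4: φ=135°, α=240°
  direction (-0.5000, -0.8660); cell (7,3); t to first gridline: x 0.7600, y 0.8429 (then +2.0000 / +1.1547)
    (6,3) via x @ 0.7600
    (6,2) via y @ 0.8429
    (6,1) via y @ 1.9976
    (5,1) via x @ 2.7600
    (5,0) via y @ 3.1523  # hit
  → r_4 = 3.1523

ranges = [0.7159, 1.2400, 1.5935, 3.1523]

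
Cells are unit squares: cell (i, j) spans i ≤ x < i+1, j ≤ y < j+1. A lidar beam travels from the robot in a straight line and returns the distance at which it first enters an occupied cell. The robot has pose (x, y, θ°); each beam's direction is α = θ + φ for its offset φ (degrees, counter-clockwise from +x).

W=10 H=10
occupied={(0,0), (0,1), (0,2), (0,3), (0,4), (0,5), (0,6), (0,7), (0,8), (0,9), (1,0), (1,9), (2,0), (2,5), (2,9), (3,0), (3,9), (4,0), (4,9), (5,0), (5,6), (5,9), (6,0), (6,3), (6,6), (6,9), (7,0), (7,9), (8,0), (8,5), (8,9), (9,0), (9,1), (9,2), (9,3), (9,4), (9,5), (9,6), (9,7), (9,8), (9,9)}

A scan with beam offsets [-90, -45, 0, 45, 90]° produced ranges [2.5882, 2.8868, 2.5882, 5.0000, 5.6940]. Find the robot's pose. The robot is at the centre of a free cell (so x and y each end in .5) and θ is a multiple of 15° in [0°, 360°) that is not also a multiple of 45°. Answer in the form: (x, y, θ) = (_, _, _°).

(x, y, θ) = (3.5, 3.5, 285°)

The pose lattice has 59·16 = 944 candidates. Test each by forward raycasting.
  (1.5, 5.5, 120°): beam 1 = 0.5774 ≠ 2.5882 ✗
  (1.5, 1.5, 255°): beam 1 = 0.5176 ≠ 2.5882 ✗
  (3.5, 6.5, 255°): beam 2 = 1.0000 ≠ 2.8868 ✗
  (2.5, 6.5, 120°): beam 1 = 5.0000 ≠ 2.5882 ✗
  (4.5, 8.5, 300°): beam 1 = 4.0415 ≠ 2.5882 ✗
  …
  (3.5, 3.5, 285°): r_1=2.5882, r_2=2.8868, r_3=2.5882, r_4=5.0000, r_5=5.6940 — all match ✓
Unique over the lattice → pose = (3.5, 3.5, 285°).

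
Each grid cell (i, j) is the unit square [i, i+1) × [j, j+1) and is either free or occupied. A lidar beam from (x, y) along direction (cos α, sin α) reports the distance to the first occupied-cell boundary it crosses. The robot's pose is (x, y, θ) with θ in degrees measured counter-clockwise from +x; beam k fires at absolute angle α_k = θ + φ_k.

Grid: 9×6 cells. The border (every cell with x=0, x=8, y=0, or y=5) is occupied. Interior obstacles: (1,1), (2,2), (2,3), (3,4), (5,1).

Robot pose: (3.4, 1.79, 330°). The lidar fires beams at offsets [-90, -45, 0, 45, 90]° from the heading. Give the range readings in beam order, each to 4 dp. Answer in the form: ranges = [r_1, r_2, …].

beam 1: φ=-90°, α=240°
  d=(-0.5000,-0.8660)  start (3,1)  tX=0.8000 tY=0.9122  stride 1/|dx|=2.0000 1/|dy|=1.1547
    cross x-line → (2,1), t=0.8000
    cross y-line → (2,0), t=0.9122 (wall)
  → r_1 = 0.9122
beam 2: φ=-45°, α=285°
  d=(0.2588,-0.9659)  start (3,1)  tX=2.3182 tY=0.8179  stride 1/|dx|=3.8637 1/|dy|=1.0353
    cross y-line → (3,0), t=0.8179 (wall)
  → r_2 = 0.8179
beam 3: φ=0°, α=330°
  d=(0.8660,-0.5000)  start (3,1)  tX=0.6928 tY=1.5800  stride 1/|dx|=1.1547 1/|dy|=2.0000
    cross x-line → (4,1), t=0.6928
    cross y-line → (4,0), t=1.5800 (wall)
  → r_3 = 1.5800
beam 4: φ=45°, α=15°
  d=(0.9659,0.2588)  start (3,1)  tX=0.6212 tY=0.8114  stride 1/|dx|=1.0353 1/|dy|=3.8637
    cross x-line → (4,1), t=0.6212
    cross y-line → (4,2), t=0.8114
    cross x-line → (5,2), t=1.6564
    cross x-line → (6,2), t=2.6917
    cross x-line → (7,2), t=3.7270
    cross y-line → (7,3), t=4.6751
    cross x-line → (8,3), t=4.7623 (wall)
  → r_4 = 4.7623
beam 5: φ=90°, α=60°
  d=(0.5000,0.8660)  start (3,1)  tX=1.2000 tY=0.2425  stride 1/|dx|=2.0000 1/|dy|=1.1547
    cross y-line → (3,2), t=0.2425
    cross x-line → (4,2), t=1.2000
    cross y-line → (4,3), t=1.3972
    cross y-line → (4,4), t=2.5519
    cross x-line → (5,4), t=3.2000
    cross y-line → (5,5), t=3.7066 (wall)
  → r_5 = 3.7066

ranges = [0.9122, 0.8179, 1.5800, 4.7623, 3.7066]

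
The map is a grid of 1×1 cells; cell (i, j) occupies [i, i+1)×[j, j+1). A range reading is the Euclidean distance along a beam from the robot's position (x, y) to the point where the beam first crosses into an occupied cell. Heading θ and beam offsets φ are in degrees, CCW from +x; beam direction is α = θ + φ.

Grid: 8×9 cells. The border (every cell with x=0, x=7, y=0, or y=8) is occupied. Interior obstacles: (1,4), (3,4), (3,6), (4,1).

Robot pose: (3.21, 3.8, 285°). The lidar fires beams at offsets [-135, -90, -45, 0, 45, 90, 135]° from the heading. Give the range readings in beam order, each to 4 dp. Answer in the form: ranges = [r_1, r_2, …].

ranges = [1.3972, 2.2880, 3.2332, 2.8988, 4.3763, 0.7727, 0.2309]

beam 1: φ=-135°, α=150°
  d=(-0.8660,0.5000)  start (3,3)  tX=0.2425 tY=0.4000  stride 1/|dx|=1.1547 1/|dy|=2.0000
    cross x-line → (2,3), t=0.2425
    cross y-line → (2,4), t=0.4000
    cross x-line → (1,4), t=1.3972 (wall)
  → r_1 = 1.3972
beam 2: φ=-90°, α=195°
  d=(-0.9659,-0.2588)  start (3,3)  tX=0.2174 tY=3.0910  stride 1/|dx|=1.0353 1/|dy|=3.8637
    cross x-line → (2,3), t=0.2174
    cross x-line → (1,3), t=1.2527
    cross x-line → (0,3), t=2.2880 (wall)
  → r_2 = 2.2880
beam 3: φ=-45°, α=240°
  d=(-0.5000,-0.8660)  start (3,3)  tX=0.4200 tY=0.9238  stride 1/|dx|=2.0000 1/|dy|=1.1547
    cross x-line → (2,3), t=0.4200
    cross y-line → (2,2), t=0.9238
    cross y-line → (2,1), t=2.0785
    cross x-line → (1,1), t=2.4200
    cross y-line → (1,0), t=3.2332 (wall)
  → r_3 = 3.2332
beam 4: φ=0°, α=285°
  d=(0.2588,-0.9659)  start (3,3)  tX=3.0523 tY=0.8282  stride 1/|dx|=3.8637 1/|dy|=1.0353
    cross y-line → (3,2), t=0.8282
    cross y-line → (3,1), t=1.8635
    cross y-line → (3,0), t=2.8988 (wall)
  → r_4 = 2.8988
beam 5: φ=45°, α=330°
  d=(0.8660,-0.5000)  start (3,3)  tX=0.9122 tY=1.6000  stride 1/|dx|=1.1547 1/|dy|=2.0000
    cross x-line → (4,3), t=0.9122
    cross y-line → (4,2), t=1.6000
    cross x-line → (5,2), t=2.0669
    cross x-line → (6,2), t=3.2216
    cross y-line → (6,1), t=3.6000
    cross x-line → (7,1), t=4.3763 (wall)
  → r_5 = 4.3763
beam 6: φ=90°, α=15°
  d=(0.9659,0.2588)  start (3,3)  tX=0.8179 tY=0.7727  stride 1/|dx|=1.0353 1/|dy|=3.8637
    cross y-line → (3,4), t=0.7727 (wall)
  → r_6 = 0.7727
beam 7: φ=135°, α=60°
  d=(0.5000,0.8660)  start (3,3)  tX=1.5800 tY=0.2309  stride 1/|dx|=2.0000 1/|dy|=1.1547
    cross y-line → (3,4), t=0.2309 (wall)
  → r_7 = 0.2309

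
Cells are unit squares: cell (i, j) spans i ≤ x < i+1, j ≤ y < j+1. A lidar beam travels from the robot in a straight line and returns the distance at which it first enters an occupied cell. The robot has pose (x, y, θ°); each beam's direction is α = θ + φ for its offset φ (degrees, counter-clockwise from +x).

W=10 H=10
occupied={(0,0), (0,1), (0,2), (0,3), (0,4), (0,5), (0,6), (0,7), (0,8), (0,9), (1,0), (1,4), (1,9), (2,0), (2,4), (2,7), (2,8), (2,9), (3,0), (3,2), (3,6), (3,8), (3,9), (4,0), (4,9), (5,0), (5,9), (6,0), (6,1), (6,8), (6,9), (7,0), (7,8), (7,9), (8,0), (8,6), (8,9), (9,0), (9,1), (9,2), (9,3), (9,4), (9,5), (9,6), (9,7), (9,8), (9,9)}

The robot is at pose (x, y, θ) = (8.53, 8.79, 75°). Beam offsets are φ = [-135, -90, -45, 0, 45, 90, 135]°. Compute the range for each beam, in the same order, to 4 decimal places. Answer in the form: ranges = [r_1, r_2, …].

ranges = [0.9400, 0.4866, 0.4200, 0.2174, 0.2425, 0.5487, 0.6120]

beam 1: φ=-135°, α=300°
  direction (0.5000, -0.8660); cell (8,8); t to first gridline: x 0.9400, y 0.9122 (then +2.0000 / +1.1547)
    (8,7) via y @ 0.9122
    (9,7) via x @ 0.9400  # hit
  → r_1 = 0.9400
beam 2: φ=-90°, α=345°
  direction (0.9659, -0.2588); cell (8,8); t to first gridline: x 0.4866, y 3.0523 (then +1.0353 / +3.8637)
    (9,8) via x @ 0.4866  # hit
  → r_2 = 0.4866
beam 3: φ=-45°, α=30°
  direction (0.8660, 0.5000); cell (8,8); t to first gridline: x 0.5427, y 0.4200 (then +1.1547 / +2.0000)
    (8,9) via y @ 0.4200  # hit
  → r_3 = 0.4200
beam 4: φ=0°, α=75°
  direction (0.2588, 0.9659); cell (8,8); t to first gridline: x 1.8159, y 0.2174 (then +3.8637 / +1.0353)
    (8,9) via y @ 0.2174  # hit
  → r_4 = 0.2174
beam 5: φ=45°, α=120°
  direction (-0.5000, 0.8660); cell (8,8); t to first gridline: x 1.0600, y 0.2425 (then +2.0000 / +1.1547)
    (8,9) via y @ 0.2425  # hit
  → r_5 = 0.2425
beam 6: φ=90°, α=165°
  direction (-0.9659, 0.2588); cell (8,8); t to first gridline: x 0.5487, y 0.8114 (then +1.0353 / +3.8637)
    (7,8) via x @ 0.5487  # hit
  → r_6 = 0.5487
beam 7: φ=135°, α=210°
  direction (-0.8660, -0.5000); cell (8,8); t to first gridline: x 0.6120, y 1.5800 (then +1.1547 / +2.0000)
    (7,8) via x @ 0.6120  # hit
  → r_7 = 0.6120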